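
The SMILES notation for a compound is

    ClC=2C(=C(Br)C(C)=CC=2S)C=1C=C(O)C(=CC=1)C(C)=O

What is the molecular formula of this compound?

Walk through each heavy atom and fill implicit hydrogens from standard valence (C 4, N 3, O 2, S 2, halogen 1):
  atom 1: Cl (halogen, monovalent) → 0 H
  atom 2: C, bond orders sum to 4 (valence 4) → 0 H
  atom 3: C, bond orders sum to 4 (valence 4) → 0 H
  atom 4: C, bond orders sum to 4 (valence 4) → 0 H
  atom 5: Br (halogen, monovalent) → 0 H
  atom 6: C, bond orders sum to 4 (valence 4) → 0 H
  atom 7: C, bond orders sum to 1 (valence 4) → 3 H
  atom 8: C, bond orders sum to 3 (valence 4) → 1 H
  atom 9: C, bond orders sum to 4 (valence 4) → 0 H
  atom 10: S, bond orders sum to 1 (valence 2) → 1 H
  atom 11: C, bond orders sum to 4 (valence 4) → 0 H
  atom 12: C, bond orders sum to 3 (valence 4) → 1 H
  atom 13: C, bond orders sum to 4 (valence 4) → 0 H
  atom 14: O, bond orders sum to 1 (valence 2) → 1 H
  atom 15: C, bond orders sum to 4 (valence 4) → 0 H
  atom 16: C, bond orders sum to 3 (valence 4) → 1 H
  atom 17: C, bond orders sum to 3 (valence 4) → 1 H
  atom 18: C, bond orders sum to 4 (valence 4) → 0 H
  atom 19: C, bond orders sum to 1 (valence 4) → 3 H
  atom 20: O, bond orders sum to 2 (valence 2) → 0 H
Totals → C:15, H:12, Br:1, Cl:1, O:2, S:1.

C15H12BrClO2S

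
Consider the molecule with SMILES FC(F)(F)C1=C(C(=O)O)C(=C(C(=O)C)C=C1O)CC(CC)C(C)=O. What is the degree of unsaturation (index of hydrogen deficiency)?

7

Degree of unsaturation = (number of rings) + (number of π bonds).
Ring closures in the SMILES: 1.
π bonds: 6 double bonds (each 1 DoU) → 6 DoU from unsaturation.
Total DoU = 1 + 6 = 7.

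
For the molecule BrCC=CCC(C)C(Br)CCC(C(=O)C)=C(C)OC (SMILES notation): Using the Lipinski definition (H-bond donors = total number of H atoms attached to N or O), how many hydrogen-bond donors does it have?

0

Donors: find every N or O and count the H atoms it carries.
  atom 14 (O): bond orders sum to 2 → 0 H
  atom 18 (O): bond orders sum to 2 → 0 H
Lipinski HBD = 0.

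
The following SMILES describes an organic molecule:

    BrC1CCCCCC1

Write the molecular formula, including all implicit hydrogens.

Walk through each heavy atom and fill implicit hydrogens from standard valence (C 4, N 3, O 2, S 2, halogen 1):
  atom 1: Br (halogen, monovalent) → 0 H
  atom 2: C, bond orders sum to 3 (valence 4) → 1 H
  atom 3: C, bond orders sum to 2 (valence 4) → 2 H
  atom 4: C, bond orders sum to 2 (valence 4) → 2 H
  atom 5: C, bond orders sum to 2 (valence 4) → 2 H
  atom 6: C, bond orders sum to 2 (valence 4) → 2 H
  atom 7: C, bond orders sum to 2 (valence 4) → 2 H
  atom 8: C, bond orders sum to 2 (valence 4) → 2 H
Totals → C:7, H:13, Br:1.

C7H13Br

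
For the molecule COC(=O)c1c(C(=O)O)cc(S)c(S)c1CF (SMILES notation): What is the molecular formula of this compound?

C10H9FO4S2

Walk through each heavy atom and fill implicit hydrogens from standard valence (C 4, N 3, O 2, S 2, halogen 1); for lowercase aromatic atoms, an aromatic c carries 1 H when it has two neighbours and 0 H with three, and aromatic n carries 0 H:
  atom 1: C, bond orders sum to 1 (valence 4) → 3 H
  atom 2: O, bond orders sum to 2 (valence 2) → 0 H
  atom 3: C, bond orders sum to 4 (valence 4) → 0 H
  atom 4: O, bond orders sum to 2 (valence 2) → 0 H
  atom 5: aromatic c, 3 neighbours → 0 H
  atom 6: aromatic c, 3 neighbours → 0 H
  atom 7: C, bond orders sum to 4 (valence 4) → 0 H
  atom 8: O, bond orders sum to 2 (valence 2) → 0 H
  atom 9: O, bond orders sum to 1 (valence 2) → 1 H
  atom 10: aromatic c, 2 neighbours → 1 H
  atom 11: aromatic c, 3 neighbours → 0 H
  atom 12: S, bond orders sum to 1 (valence 2) → 1 H
  atom 13: aromatic c, 3 neighbours → 0 H
  atom 14: S, bond orders sum to 1 (valence 2) → 1 H
  atom 15: aromatic c, 3 neighbours → 0 H
  atom 16: C, bond orders sum to 2 (valence 4) → 2 H
  atom 17: F (halogen, monovalent) → 0 H
Totals → C:10, H:9, F:1, O:4, S:2.
In Hill order: C10H9FO4S2.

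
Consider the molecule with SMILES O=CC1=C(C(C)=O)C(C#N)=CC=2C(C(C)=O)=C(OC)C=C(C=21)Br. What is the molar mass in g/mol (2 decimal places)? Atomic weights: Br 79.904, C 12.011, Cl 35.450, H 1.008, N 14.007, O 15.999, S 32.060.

374.19 g/mol

First, the molecular formula is C17H12BrNO4 (counting implicit H from valence).
  Br: 1 × 79.904 = 79.904
  C: 17 × 12.011 = 204.187
  H: 12 × 1.008 = 12.096
  N: 1 × 14.007 = 14.007
  O: 4 × 15.999 = 63.996
Sum: 1×79.904 + 17×12.011 + 12×1.008 + 1×14.007 + 4×15.999 = 374.190 → 374.19 g/mol.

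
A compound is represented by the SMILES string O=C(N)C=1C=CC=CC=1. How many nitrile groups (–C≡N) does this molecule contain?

Scan the SMILES for the nitrile motif — none present.
Groups that are present: 1 amide.

0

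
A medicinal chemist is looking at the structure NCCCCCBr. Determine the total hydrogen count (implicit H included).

Walk through each heavy atom and fill implicit hydrogens from standard valence (C 4, N 3, O 2, S 2, halogen 1):
  atom 1: N, bond orders sum to 1 (valence 3) → 2 H
  atom 2: C, bond orders sum to 2 (valence 4) → 2 H
  atom 3: C, bond orders sum to 2 (valence 4) → 2 H
  atom 4: C, bond orders sum to 2 (valence 4) → 2 H
  atom 5: C, bond orders sum to 2 (valence 4) → 2 H
  atom 6: C, bond orders sum to 2 (valence 4) → 2 H
  atom 7: Br (halogen, monovalent) → 0 H
Total hydrogens: 12.

12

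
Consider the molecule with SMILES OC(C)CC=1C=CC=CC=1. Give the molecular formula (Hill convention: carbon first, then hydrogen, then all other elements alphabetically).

Walk through each heavy atom and fill implicit hydrogens from standard valence (C 4, N 3, O 2, S 2, halogen 1):
  atom 1: O, bond orders sum to 1 (valence 2) → 1 H
  atom 2: C, bond orders sum to 3 (valence 4) → 1 H
  atom 3: C, bond orders sum to 1 (valence 4) → 3 H
  atom 4: C, bond orders sum to 2 (valence 4) → 2 H
  atom 5: C, bond orders sum to 4 (valence 4) → 0 H
  atom 6: C, bond orders sum to 3 (valence 4) → 1 H
  atom 7: C, bond orders sum to 3 (valence 4) → 1 H
  atom 8: C, bond orders sum to 3 (valence 4) → 1 H
  atom 9: C, bond orders sum to 3 (valence 4) → 1 H
  atom 10: C, bond orders sum to 3 (valence 4) → 1 H
Totals → C:9, H:12, O:1.
In Hill order: C9H12O.

C9H12O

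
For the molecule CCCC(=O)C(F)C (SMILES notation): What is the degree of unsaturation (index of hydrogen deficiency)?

1

Degree of unsaturation = (number of rings) + (number of π bonds).
Ring closures in the SMILES: 0.
π bonds: 1 double bond (each 1 DoU) → 1 DoU from unsaturation.
Total DoU = 0 + 1 = 1.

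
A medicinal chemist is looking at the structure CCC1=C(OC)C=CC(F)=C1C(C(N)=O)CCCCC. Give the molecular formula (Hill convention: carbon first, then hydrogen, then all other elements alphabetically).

C16H24FNO2

Walk through each heavy atom and fill implicit hydrogens from standard valence (C 4, N 3, O 2, S 2, halogen 1):
  atom 1: C, bond orders sum to 1 (valence 4) → 3 H
  atom 2: C, bond orders sum to 2 (valence 4) → 2 H
  atom 3: C, bond orders sum to 4 (valence 4) → 0 H
  atom 4: C, bond orders sum to 4 (valence 4) → 0 H
  atom 5: O, bond orders sum to 2 (valence 2) → 0 H
  atom 6: C, bond orders sum to 1 (valence 4) → 3 H
  atom 7: C, bond orders sum to 3 (valence 4) → 1 H
  atom 8: C, bond orders sum to 3 (valence 4) → 1 H
  atom 9: C, bond orders sum to 4 (valence 4) → 0 H
  atom 10: F (halogen, monovalent) → 0 H
  atom 11: C, bond orders sum to 4 (valence 4) → 0 H
  atom 12: C, bond orders sum to 3 (valence 4) → 1 H
  atom 13: C, bond orders sum to 4 (valence 4) → 0 H
  atom 14: N, bond orders sum to 1 (valence 3) → 2 H
  atom 15: O, bond orders sum to 2 (valence 2) → 0 H
  atom 16: C, bond orders sum to 2 (valence 4) → 2 H
  atom 17: C, bond orders sum to 2 (valence 4) → 2 H
  atom 18: C, bond orders sum to 2 (valence 4) → 2 H
  atom 19: C, bond orders sum to 2 (valence 4) → 2 H
  atom 20: C, bond orders sum to 1 (valence 4) → 3 H
Totals → C:16, H:24, F:1, N:1, O:2.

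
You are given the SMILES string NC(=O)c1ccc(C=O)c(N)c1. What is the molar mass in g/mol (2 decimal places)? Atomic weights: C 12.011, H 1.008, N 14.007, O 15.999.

164.16 g/mol

First, the molecular formula is C8H8N2O2 (counting implicit H from valence).
  C: 8 × 12.011 = 96.088
  H: 8 × 1.008 = 8.064
  N: 2 × 14.007 = 28.014
  O: 2 × 15.999 = 31.998
Sum: 8×12.011 + 8×1.008 + 2×14.007 + 2×15.999 = 164.164 → 164.16 g/mol.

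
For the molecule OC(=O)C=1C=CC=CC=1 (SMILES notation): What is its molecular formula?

C7H6O2

Walk through each heavy atom and fill implicit hydrogens from standard valence (C 4, N 3, O 2, S 2, halogen 1):
  atom 1: O, bond orders sum to 1 (valence 2) → 1 H
  atom 2: C, bond orders sum to 4 (valence 4) → 0 H
  atom 3: O, bond orders sum to 2 (valence 2) → 0 H
  atom 4: C, bond orders sum to 4 (valence 4) → 0 H
  atom 5: C, bond orders sum to 3 (valence 4) → 1 H
  atom 6: C, bond orders sum to 3 (valence 4) → 1 H
  atom 7: C, bond orders sum to 3 (valence 4) → 1 H
  atom 8: C, bond orders sum to 3 (valence 4) → 1 H
  atom 9: C, bond orders sum to 3 (valence 4) → 1 H
Totals → C:7, H:6, O:2.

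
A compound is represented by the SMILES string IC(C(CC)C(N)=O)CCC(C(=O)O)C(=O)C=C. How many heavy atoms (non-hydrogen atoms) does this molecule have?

Every atom symbol written in the SMILES (organic subset) is one heavy atom; implicit H are not written.
Heavy atoms by element → C:12, I:1, N:1, O:4.
Total: 18.

18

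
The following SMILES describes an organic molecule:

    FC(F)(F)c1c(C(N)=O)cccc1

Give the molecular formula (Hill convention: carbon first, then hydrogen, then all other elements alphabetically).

Walk through each heavy atom and fill implicit hydrogens from standard valence (C 4, N 3, O 2, S 2, halogen 1); for lowercase aromatic atoms, an aromatic c carries 1 H when it has two neighbours and 0 H with three, and aromatic n carries 0 H:
  atom 1: F (halogen, monovalent) → 0 H
  atom 2: C, bond orders sum to 4 (valence 4) → 0 H
  atom 3: F (halogen, monovalent) → 0 H
  atom 4: F (halogen, monovalent) → 0 H
  atom 5: aromatic c, 3 neighbours → 0 H
  atom 6: aromatic c, 3 neighbours → 0 H
  atom 7: C, bond orders sum to 4 (valence 4) → 0 H
  atom 8: N, bond orders sum to 1 (valence 3) → 2 H
  atom 9: O, bond orders sum to 2 (valence 2) → 0 H
  atom 10: aromatic c, 2 neighbours → 1 H
  atom 11: aromatic c, 2 neighbours → 1 H
  atom 12: aromatic c, 2 neighbours → 1 H
  atom 13: aromatic c, 2 neighbours → 1 H
Totals → C:8, H:6, F:3, N:1, O:1.

C8H6F3NO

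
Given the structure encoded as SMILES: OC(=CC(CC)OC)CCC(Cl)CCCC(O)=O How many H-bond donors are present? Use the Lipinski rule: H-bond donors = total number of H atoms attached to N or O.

Donors: find every N or O and count the H atoms it carries.
  atom 1 (O): bond orders sum to 1 → 1 H
  atom 7 (O): bond orders sum to 2 → 0 H
  atom 17 (O): bond orders sum to 1 → 1 H
  atom 18 (O): bond orders sum to 2 → 0 H
Lipinski HBD = 2.

2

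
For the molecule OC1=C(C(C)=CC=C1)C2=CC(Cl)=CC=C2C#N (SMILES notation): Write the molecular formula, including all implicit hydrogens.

C14H10ClNO

Walk through each heavy atom and fill implicit hydrogens from standard valence (C 4, N 3, O 2, S 2, halogen 1):
  atom 1: O, bond orders sum to 1 (valence 2) → 1 H
  atom 2: C, bond orders sum to 4 (valence 4) → 0 H
  atom 3: C, bond orders sum to 4 (valence 4) → 0 H
  atom 4: C, bond orders sum to 4 (valence 4) → 0 H
  atom 5: C, bond orders sum to 1 (valence 4) → 3 H
  atom 6: C, bond orders sum to 3 (valence 4) → 1 H
  atom 7: C, bond orders sum to 3 (valence 4) → 1 H
  atom 8: C, bond orders sum to 3 (valence 4) → 1 H
  atom 9: C, bond orders sum to 4 (valence 4) → 0 H
  atom 10: C, bond orders sum to 3 (valence 4) → 1 H
  atom 11: C, bond orders sum to 4 (valence 4) → 0 H
  atom 12: Cl (halogen, monovalent) → 0 H
  atom 13: C, bond orders sum to 3 (valence 4) → 1 H
  atom 14: C, bond orders sum to 3 (valence 4) → 1 H
  atom 15: C, bond orders sum to 4 (valence 4) → 0 H
  atom 16: C, bond orders sum to 4 (valence 4) → 0 H
  atom 17: N, bond orders sum to 3 (valence 3) → 0 H
Totals → C:14, H:10, Cl:1, N:1, O:1.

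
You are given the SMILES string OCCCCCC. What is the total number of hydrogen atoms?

14

Walk through each heavy atom and fill implicit hydrogens from standard valence (C 4, N 3, O 2, S 2, halogen 1):
  atom 1: O, bond orders sum to 1 (valence 2) → 1 H
  atom 2: C, bond orders sum to 2 (valence 4) → 2 H
  atom 3: C, bond orders sum to 2 (valence 4) → 2 H
  atom 4: C, bond orders sum to 2 (valence 4) → 2 H
  atom 5: C, bond orders sum to 2 (valence 4) → 2 H
  atom 6: C, bond orders sum to 2 (valence 4) → 2 H
  atom 7: C, bond orders sum to 1 (valence 4) → 3 H
Total hydrogens: 14.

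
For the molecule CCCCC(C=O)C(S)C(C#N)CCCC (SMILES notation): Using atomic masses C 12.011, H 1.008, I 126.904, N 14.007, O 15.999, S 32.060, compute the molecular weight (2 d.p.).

First, the molecular formula is C13H23NOS (counting implicit H from valence).
  C: 13 × 12.011 = 156.143
  H: 23 × 1.008 = 23.184
  N: 1 × 14.007 = 14.007
  O: 1 × 15.999 = 15.999
  S: 1 × 32.060 = 32.060
Sum: 13×12.011 + 23×1.008 + 1×14.007 + 1×15.999 + 1×32.060 = 241.393 → 241.39 g/mol.

241.39 g/mol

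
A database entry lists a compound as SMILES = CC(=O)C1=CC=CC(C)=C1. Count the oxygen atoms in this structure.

Scan the SMILES for O atoms (remember two-letter symbols like Cl and Br are single atoms).
Oxygen count: 1.

1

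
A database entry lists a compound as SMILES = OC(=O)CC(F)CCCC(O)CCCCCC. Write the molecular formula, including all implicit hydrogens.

Walk through each heavy atom and fill implicit hydrogens from standard valence (C 4, N 3, O 2, S 2, halogen 1):
  atom 1: O, bond orders sum to 1 (valence 2) → 1 H
  atom 2: C, bond orders sum to 4 (valence 4) → 0 H
  atom 3: O, bond orders sum to 2 (valence 2) → 0 H
  atom 4: C, bond orders sum to 2 (valence 4) → 2 H
  atom 5: C, bond orders sum to 3 (valence 4) → 1 H
  atom 6: F (halogen, monovalent) → 0 H
  atom 7: C, bond orders sum to 2 (valence 4) → 2 H
  atom 8: C, bond orders sum to 2 (valence 4) → 2 H
  atom 9: C, bond orders sum to 2 (valence 4) → 2 H
  atom 10: C, bond orders sum to 3 (valence 4) → 1 H
  atom 11: O, bond orders sum to 1 (valence 2) → 1 H
  atom 12: C, bond orders sum to 2 (valence 4) → 2 H
  atom 13: C, bond orders sum to 2 (valence 4) → 2 H
  atom 14: C, bond orders sum to 2 (valence 4) → 2 H
  atom 15: C, bond orders sum to 2 (valence 4) → 2 H
  atom 16: C, bond orders sum to 2 (valence 4) → 2 H
  atom 17: C, bond orders sum to 1 (valence 4) → 3 H
Totals → C:13, H:25, F:1, O:3.

C13H25FO3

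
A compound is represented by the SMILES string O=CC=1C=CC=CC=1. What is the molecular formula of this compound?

Walk through each heavy atom and fill implicit hydrogens from standard valence (C 4, N 3, O 2, S 2, halogen 1):
  atom 1: O, bond orders sum to 2 (valence 2) → 0 H
  atom 2: C, bond orders sum to 3 (valence 4) → 1 H
  atom 3: C, bond orders sum to 4 (valence 4) → 0 H
  atom 4: C, bond orders sum to 3 (valence 4) → 1 H
  atom 5: C, bond orders sum to 3 (valence 4) → 1 H
  atom 6: C, bond orders sum to 3 (valence 4) → 1 H
  atom 7: C, bond orders sum to 3 (valence 4) → 1 H
  atom 8: C, bond orders sum to 3 (valence 4) → 1 H
Totals → C:7, H:6, O:1.

C7H6O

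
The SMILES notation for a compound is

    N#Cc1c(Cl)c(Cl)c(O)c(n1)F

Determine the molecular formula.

C6HCl2FN2O

Walk through each heavy atom and fill implicit hydrogens from standard valence (C 4, N 3, O 2, S 2, halogen 1); for lowercase aromatic atoms, an aromatic c carries 1 H when it has two neighbours and 0 H with three, and aromatic n carries 0 H:
  atom 1: N, bond orders sum to 3 (valence 3) → 0 H
  atom 2: C, bond orders sum to 4 (valence 4) → 0 H
  atom 3: aromatic c, 3 neighbours → 0 H
  atom 4: aromatic c, 3 neighbours → 0 H
  atom 5: Cl (halogen, monovalent) → 0 H
  atom 6: aromatic c, 3 neighbours → 0 H
  atom 7: Cl (halogen, monovalent) → 0 H
  atom 8: aromatic c, 3 neighbours → 0 H
  atom 9: O, bond orders sum to 1 (valence 2) → 1 H
  atom 10: aromatic c, 3 neighbours → 0 H
  atom 11: aromatic n, 2 neighbours → 0 H
  atom 12: F (halogen, monovalent) → 0 H
Totals → C:6, H:1, Cl:2, F:1, N:2, O:1.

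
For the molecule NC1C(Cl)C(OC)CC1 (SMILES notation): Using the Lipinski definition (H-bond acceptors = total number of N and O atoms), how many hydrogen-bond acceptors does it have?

N atoms: 1; O atoms: 1.
Lipinski HBA = 1 + 1 = 2.

2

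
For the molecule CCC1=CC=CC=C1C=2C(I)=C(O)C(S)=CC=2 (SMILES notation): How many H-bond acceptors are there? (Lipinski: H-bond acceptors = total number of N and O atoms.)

N atoms: 0; O atoms: 1.
Lipinski HBA = 0 + 1 = 1.

1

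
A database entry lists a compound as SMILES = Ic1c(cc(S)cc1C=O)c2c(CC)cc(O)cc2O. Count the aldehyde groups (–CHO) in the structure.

The aldehyde motif appears at heavy-atom position 9 in the SMILES.
Other groups present: 2 hydroxyl, 1 thiol.
Aldehyde count: 1.

1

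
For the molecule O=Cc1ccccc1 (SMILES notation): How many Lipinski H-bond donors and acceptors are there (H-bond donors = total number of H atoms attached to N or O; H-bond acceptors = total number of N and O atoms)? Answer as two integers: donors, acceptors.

Donors: find every N or O and count the H atoms it carries.
  atom 1 (O): bond orders sum to 2 → 0 H
Lipinski HBD = 0.
Acceptors: N atoms = 0, O atoms = 1 → HBA = 1.

0, 1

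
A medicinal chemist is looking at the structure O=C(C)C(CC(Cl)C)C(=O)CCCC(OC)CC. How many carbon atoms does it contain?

14

Count every carbon token in the SMILES (each C, including those in ring-closure positions and inside branches).
Carbon count: 14.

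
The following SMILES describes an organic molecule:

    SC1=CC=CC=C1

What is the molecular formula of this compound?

Walk through each heavy atom and fill implicit hydrogens from standard valence (C 4, N 3, O 2, S 2, halogen 1):
  atom 1: S, bond orders sum to 1 (valence 2) → 1 H
  atom 2: C, bond orders sum to 4 (valence 4) → 0 H
  atom 3: C, bond orders sum to 3 (valence 4) → 1 H
  atom 4: C, bond orders sum to 3 (valence 4) → 1 H
  atom 5: C, bond orders sum to 3 (valence 4) → 1 H
  atom 6: C, bond orders sum to 3 (valence 4) → 1 H
  atom 7: C, bond orders sum to 3 (valence 4) → 1 H
Totals → C:6, H:6, S:1.
In Hill order: C6H6S.

C6H6S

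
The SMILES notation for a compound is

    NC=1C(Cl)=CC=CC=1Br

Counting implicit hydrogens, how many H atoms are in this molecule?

Walk through each heavy atom and fill implicit hydrogens from standard valence (C 4, N 3, O 2, S 2, halogen 1):
  atom 1: N, bond orders sum to 1 (valence 3) → 2 H
  atom 2: C, bond orders sum to 4 (valence 4) → 0 H
  atom 3: C, bond orders sum to 4 (valence 4) → 0 H
  atom 4: Cl (halogen, monovalent) → 0 H
  atom 5: C, bond orders sum to 3 (valence 4) → 1 H
  atom 6: C, bond orders sum to 3 (valence 4) → 1 H
  atom 7: C, bond orders sum to 3 (valence 4) → 1 H
  atom 8: C, bond orders sum to 4 (valence 4) → 0 H
  atom 9: Br (halogen, monovalent) → 0 H
Total hydrogens: 5.

5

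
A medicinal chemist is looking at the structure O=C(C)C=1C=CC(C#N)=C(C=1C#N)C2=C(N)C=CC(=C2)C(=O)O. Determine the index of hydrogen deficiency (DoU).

14

Molecular formula: C17H11N3O3.
DoU = (2C + 2 + N − H − X) / 2, where X is the halogen count and O/S are ignored.
    = (2·17 + 2 + 3 − 11 − 0) / 2 = 28 / 2 = 14.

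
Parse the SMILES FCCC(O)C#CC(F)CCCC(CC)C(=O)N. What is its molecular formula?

Walk through each heavy atom and fill implicit hydrogens from standard valence (C 4, N 3, O 2, S 2, halogen 1):
  atom 1: F (halogen, monovalent) → 0 H
  atom 2: C, bond orders sum to 2 (valence 4) → 2 H
  atom 3: C, bond orders sum to 2 (valence 4) → 2 H
  atom 4: C, bond orders sum to 3 (valence 4) → 1 H
  atom 5: O, bond orders sum to 1 (valence 2) → 1 H
  atom 6: C, bond orders sum to 4 (valence 4) → 0 H
  atom 7: C, bond orders sum to 4 (valence 4) → 0 H
  atom 8: C, bond orders sum to 3 (valence 4) → 1 H
  atom 9: F (halogen, monovalent) → 0 H
  atom 10: C, bond orders sum to 2 (valence 4) → 2 H
  atom 11: C, bond orders sum to 2 (valence 4) → 2 H
  atom 12: C, bond orders sum to 2 (valence 4) → 2 H
  atom 13: C, bond orders sum to 3 (valence 4) → 1 H
  atom 14: C, bond orders sum to 2 (valence 4) → 2 H
  atom 15: C, bond orders sum to 1 (valence 4) → 3 H
  atom 16: C, bond orders sum to 4 (valence 4) → 0 H
  atom 17: O, bond orders sum to 2 (valence 2) → 0 H
  atom 18: N, bond orders sum to 1 (valence 3) → 2 H
Totals → C:13, H:21, F:2, N:1, O:2.
In Hill order: C13H21F2NO2.

C13H21F2NO2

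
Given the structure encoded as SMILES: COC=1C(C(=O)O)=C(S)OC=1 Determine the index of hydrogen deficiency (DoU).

Molecular formula: C6H6O4S.
DoU = (2C + 2 + N − H − X) / 2, where X is the halogen count and O/S are ignored.
    = (2·6 + 2 + 0 − 6 − 0) / 2 = 8 / 2 = 4.

4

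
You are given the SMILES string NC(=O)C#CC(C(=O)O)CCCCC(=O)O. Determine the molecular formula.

C10H13NO5

Walk through each heavy atom and fill implicit hydrogens from standard valence (C 4, N 3, O 2, S 2, halogen 1):
  atom 1: N, bond orders sum to 1 (valence 3) → 2 H
  atom 2: C, bond orders sum to 4 (valence 4) → 0 H
  atom 3: O, bond orders sum to 2 (valence 2) → 0 H
  atom 4: C, bond orders sum to 4 (valence 4) → 0 H
  atom 5: C, bond orders sum to 4 (valence 4) → 0 H
  atom 6: C, bond orders sum to 3 (valence 4) → 1 H
  atom 7: C, bond orders sum to 4 (valence 4) → 0 H
  atom 8: O, bond orders sum to 2 (valence 2) → 0 H
  atom 9: O, bond orders sum to 1 (valence 2) → 1 H
  atom 10: C, bond orders sum to 2 (valence 4) → 2 H
  atom 11: C, bond orders sum to 2 (valence 4) → 2 H
  atom 12: C, bond orders sum to 2 (valence 4) → 2 H
  atom 13: C, bond orders sum to 2 (valence 4) → 2 H
  atom 14: C, bond orders sum to 4 (valence 4) → 0 H
  atom 15: O, bond orders sum to 2 (valence 2) → 0 H
  atom 16: O, bond orders sum to 1 (valence 2) → 1 H
Totals → C:10, H:13, N:1, O:5.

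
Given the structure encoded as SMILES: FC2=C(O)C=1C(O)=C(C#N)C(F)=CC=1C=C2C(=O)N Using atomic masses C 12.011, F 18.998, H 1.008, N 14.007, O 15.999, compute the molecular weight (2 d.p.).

First, the molecular formula is C12H6F2N2O3 (counting implicit H from valence).
  C: 12 × 12.011 = 144.132
  F: 2 × 18.998 = 37.996
  H: 6 × 1.008 = 6.048
  N: 2 × 14.007 = 28.014
  O: 3 × 15.999 = 47.997
Sum: 12×12.011 + 2×18.998 + 6×1.008 + 2×14.007 + 3×15.999 = 264.187 → 264.19 g/mol.

264.19 g/mol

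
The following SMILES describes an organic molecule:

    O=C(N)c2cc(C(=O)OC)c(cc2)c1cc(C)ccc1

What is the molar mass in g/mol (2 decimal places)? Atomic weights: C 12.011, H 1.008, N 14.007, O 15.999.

First, the molecular formula is C16H15NO3 (counting implicit H from valence).
  C: 16 × 12.011 = 192.176
  H: 15 × 1.008 = 15.120
  N: 1 × 14.007 = 14.007
  O: 3 × 15.999 = 47.997
Sum: 16×12.011 + 15×1.008 + 1×14.007 + 3×15.999 = 269.300 → 269.30 g/mol.

269.30 g/mol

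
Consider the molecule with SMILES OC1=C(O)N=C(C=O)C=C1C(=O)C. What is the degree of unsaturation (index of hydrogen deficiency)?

6

Molecular formula: C8H7NO4.
DoU = (2C + 2 + N − H − X) / 2, where X is the halogen count and O/S are ignored.
    = (2·8 + 2 + 1 − 7 − 0) / 2 = 12 / 2 = 6.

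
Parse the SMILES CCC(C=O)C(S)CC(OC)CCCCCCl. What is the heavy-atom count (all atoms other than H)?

17

Every atom symbol written in the SMILES (organic subset) is one heavy atom; implicit H are not written.
Heavy atoms by element → C:13, Cl:1, O:2, S:1.
Total: 17.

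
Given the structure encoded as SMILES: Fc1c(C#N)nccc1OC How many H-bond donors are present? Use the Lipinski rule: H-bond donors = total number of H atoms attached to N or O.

Donors: find every N or O and count the H atoms it carries.
  atom 5 (N): bond orders sum to 3 → 0 H
  atom 6 (N): bond orders sum to 3 → 0 H
  atom 10 (O): bond orders sum to 2 → 0 H
Lipinski HBD = 0.

0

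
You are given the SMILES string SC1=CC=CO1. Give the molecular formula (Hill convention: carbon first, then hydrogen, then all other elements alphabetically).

Walk through each heavy atom and fill implicit hydrogens from standard valence (C 4, N 3, O 2, S 2, halogen 1):
  atom 1: S, bond orders sum to 1 (valence 2) → 1 H
  atom 2: C, bond orders sum to 4 (valence 4) → 0 H
  atom 3: C, bond orders sum to 3 (valence 4) → 1 H
  atom 4: C, bond orders sum to 3 (valence 4) → 1 H
  atom 5: C, bond orders sum to 3 (valence 4) → 1 H
  atom 6: O, bond orders sum to 2 (valence 2) → 0 H
Totals → C:4, H:4, O:1, S:1.

C4H4OS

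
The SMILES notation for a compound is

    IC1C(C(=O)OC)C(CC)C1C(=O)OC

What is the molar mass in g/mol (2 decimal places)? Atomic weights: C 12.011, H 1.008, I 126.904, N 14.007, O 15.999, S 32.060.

First, the molecular formula is C10H15IO4 (counting implicit H from valence).
  C: 10 × 12.011 = 120.110
  H: 15 × 1.008 = 15.120
  I: 1 × 126.904 = 126.904
  O: 4 × 15.999 = 63.996
Sum: 10×12.011 + 15×1.008 + 1×126.904 + 4×15.999 = 326.130 → 326.13 g/mol.

326.13 g/mol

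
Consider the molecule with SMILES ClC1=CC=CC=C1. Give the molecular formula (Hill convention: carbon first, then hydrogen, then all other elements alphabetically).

Walk through each heavy atom and fill implicit hydrogens from standard valence (C 4, N 3, O 2, S 2, halogen 1):
  atom 1: Cl (halogen, monovalent) → 0 H
  atom 2: C, bond orders sum to 4 (valence 4) → 0 H
  atom 3: C, bond orders sum to 3 (valence 4) → 1 H
  atom 4: C, bond orders sum to 3 (valence 4) → 1 H
  atom 5: C, bond orders sum to 3 (valence 4) → 1 H
  atom 6: C, bond orders sum to 3 (valence 4) → 1 H
  atom 7: C, bond orders sum to 3 (valence 4) → 1 H
Totals → C:6, H:5, Cl:1.

C6H5Cl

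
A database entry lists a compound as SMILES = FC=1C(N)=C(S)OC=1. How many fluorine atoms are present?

Scan the SMILES for F atoms (remember two-letter symbols like Cl and Br are single atoms).
Fluorine count: 1.

1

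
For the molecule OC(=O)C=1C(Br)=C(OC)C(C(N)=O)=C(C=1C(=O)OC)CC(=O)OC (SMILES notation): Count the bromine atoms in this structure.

Scan the SMILES for Br atoms (remember two-letter symbols like Cl and Br are single atoms).
Bromine count: 1.

1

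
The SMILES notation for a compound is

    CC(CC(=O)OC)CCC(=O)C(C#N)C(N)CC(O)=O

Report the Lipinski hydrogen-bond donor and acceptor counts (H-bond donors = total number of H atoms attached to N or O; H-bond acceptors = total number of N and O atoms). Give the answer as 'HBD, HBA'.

Donors: find every N or O and count the H atoms it carries.
  atom 5 (O): bond orders sum to 2 → 0 H
  atom 6 (O): bond orders sum to 2 → 0 H
  atom 11 (O): bond orders sum to 2 → 0 H
  atom 14 (N): bond orders sum to 3 → 0 H
  atom 16 (N): bond orders sum to 1 → 2 H
  atom 19 (O): bond orders sum to 1 → 1 H
  atom 20 (O): bond orders sum to 2 → 0 H
Lipinski HBD = 3.
Acceptors: N atoms = 2, O atoms = 5 → HBA = 7.

3, 7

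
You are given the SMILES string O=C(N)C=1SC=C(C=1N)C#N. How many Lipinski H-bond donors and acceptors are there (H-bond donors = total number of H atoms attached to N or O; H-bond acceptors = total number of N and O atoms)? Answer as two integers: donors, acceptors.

Donors: find every N or O and count the H atoms it carries.
  atom 1 (O): bond orders sum to 2 → 0 H
  atom 3 (N): bond orders sum to 1 → 2 H
  atom 9 (N): bond orders sum to 1 → 2 H
  atom 11 (N): bond orders sum to 3 → 0 H
Lipinski HBD = 4.
Acceptors: N atoms = 3, O atoms = 1 → HBA = 4.

4, 4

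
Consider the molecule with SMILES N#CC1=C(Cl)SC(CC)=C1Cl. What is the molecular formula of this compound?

C7H5Cl2NS

Walk through each heavy atom and fill implicit hydrogens from standard valence (C 4, N 3, O 2, S 2, halogen 1):
  atom 1: N, bond orders sum to 3 (valence 3) → 0 H
  atom 2: C, bond orders sum to 4 (valence 4) → 0 H
  atom 3: C, bond orders sum to 4 (valence 4) → 0 H
  atom 4: C, bond orders sum to 4 (valence 4) → 0 H
  atom 5: Cl (halogen, monovalent) → 0 H
  atom 6: S, bond orders sum to 2 (valence 2) → 0 H
  atom 7: C, bond orders sum to 4 (valence 4) → 0 H
  atom 8: C, bond orders sum to 2 (valence 4) → 2 H
  atom 9: C, bond orders sum to 1 (valence 4) → 3 H
  atom 10: C, bond orders sum to 4 (valence 4) → 0 H
  atom 11: Cl (halogen, monovalent) → 0 H
Totals → C:7, H:5, Cl:2, N:1, S:1.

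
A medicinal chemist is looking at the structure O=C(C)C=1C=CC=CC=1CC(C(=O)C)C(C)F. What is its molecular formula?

Walk through each heavy atom and fill implicit hydrogens from standard valence (C 4, N 3, O 2, S 2, halogen 1):
  atom 1: O, bond orders sum to 2 (valence 2) → 0 H
  atom 2: C, bond orders sum to 4 (valence 4) → 0 H
  atom 3: C, bond orders sum to 1 (valence 4) → 3 H
  atom 4: C, bond orders sum to 4 (valence 4) → 0 H
  atom 5: C, bond orders sum to 3 (valence 4) → 1 H
  atom 6: C, bond orders sum to 3 (valence 4) → 1 H
  atom 7: C, bond orders sum to 3 (valence 4) → 1 H
  atom 8: C, bond orders sum to 3 (valence 4) → 1 H
  atom 9: C, bond orders sum to 4 (valence 4) → 0 H
  atom 10: C, bond orders sum to 2 (valence 4) → 2 H
  atom 11: C, bond orders sum to 3 (valence 4) → 1 H
  atom 12: C, bond orders sum to 4 (valence 4) → 0 H
  atom 13: O, bond orders sum to 2 (valence 2) → 0 H
  atom 14: C, bond orders sum to 1 (valence 4) → 3 H
  atom 15: C, bond orders sum to 3 (valence 4) → 1 H
  atom 16: C, bond orders sum to 1 (valence 4) → 3 H
  atom 17: F (halogen, monovalent) → 0 H
Totals → C:14, H:17, F:1, O:2.
In Hill order: C14H17FO2.

C14H17FO2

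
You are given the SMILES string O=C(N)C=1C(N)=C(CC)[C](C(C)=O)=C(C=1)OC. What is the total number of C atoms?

Count every carbon token in the SMILES (each C, including those in ring-closure positions and inside branches).
Carbon count: 12.

12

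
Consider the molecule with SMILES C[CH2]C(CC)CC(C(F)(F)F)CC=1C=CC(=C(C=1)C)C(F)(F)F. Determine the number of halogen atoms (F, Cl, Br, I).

Halogen atoms appear at heavy-atom positions 9, 10, 11, 21, 22, 23 (6×F).
Halogen count: 6.

6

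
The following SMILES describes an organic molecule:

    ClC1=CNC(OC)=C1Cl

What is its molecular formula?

C5H5Cl2NO

Walk through each heavy atom and fill implicit hydrogens from standard valence (C 4, N 3, O 2, S 2, halogen 1):
  atom 1: Cl (halogen, monovalent) → 0 H
  atom 2: C, bond orders sum to 4 (valence 4) → 0 H
  atom 3: C, bond orders sum to 3 (valence 4) → 1 H
  atom 4: N, bond orders sum to 2 (valence 3) → 1 H
  atom 5: C, bond orders sum to 4 (valence 4) → 0 H
  atom 6: O, bond orders sum to 2 (valence 2) → 0 H
  atom 7: C, bond orders sum to 1 (valence 4) → 3 H
  atom 8: C, bond orders sum to 4 (valence 4) → 0 H
  atom 9: Cl (halogen, monovalent) → 0 H
Totals → C:5, H:5, Cl:2, N:1, O:1.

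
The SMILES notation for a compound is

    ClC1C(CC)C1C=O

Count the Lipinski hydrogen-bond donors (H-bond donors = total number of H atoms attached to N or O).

Donors: find every N or O and count the H atoms it carries.
  atom 8 (O): bond orders sum to 2 → 0 H
Lipinski HBD = 0.

0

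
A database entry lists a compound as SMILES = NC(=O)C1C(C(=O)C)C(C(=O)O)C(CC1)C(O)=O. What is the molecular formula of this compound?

C11H15NO6

Walk through each heavy atom and fill implicit hydrogens from standard valence (C 4, N 3, O 2, S 2, halogen 1):
  atom 1: N, bond orders sum to 1 (valence 3) → 2 H
  atom 2: C, bond orders sum to 4 (valence 4) → 0 H
  atom 3: O, bond orders sum to 2 (valence 2) → 0 H
  atom 4: C, bond orders sum to 3 (valence 4) → 1 H
  atom 5: C, bond orders sum to 3 (valence 4) → 1 H
  atom 6: C, bond orders sum to 4 (valence 4) → 0 H
  atom 7: O, bond orders sum to 2 (valence 2) → 0 H
  atom 8: C, bond orders sum to 1 (valence 4) → 3 H
  atom 9: C, bond orders sum to 3 (valence 4) → 1 H
  atom 10: C, bond orders sum to 4 (valence 4) → 0 H
  atom 11: O, bond orders sum to 2 (valence 2) → 0 H
  atom 12: O, bond orders sum to 1 (valence 2) → 1 H
  atom 13: C, bond orders sum to 3 (valence 4) → 1 H
  atom 14: C, bond orders sum to 2 (valence 4) → 2 H
  atom 15: C, bond orders sum to 2 (valence 4) → 2 H
  atom 16: C, bond orders sum to 4 (valence 4) → 0 H
  atom 17: O, bond orders sum to 1 (valence 2) → 1 H
  atom 18: O, bond orders sum to 2 (valence 2) → 0 H
Totals → C:11, H:15, N:1, O:6.
In Hill order: C11H15NO6.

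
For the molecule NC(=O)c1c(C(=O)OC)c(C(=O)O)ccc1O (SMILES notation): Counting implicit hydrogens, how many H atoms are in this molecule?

9

Walk through each heavy atom and fill implicit hydrogens from standard valence (C 4, N 3, O 2, S 2, halogen 1); for lowercase aromatic atoms, an aromatic c carries 1 H when it has two neighbours and 0 H with three, and aromatic n carries 0 H:
  atom 1: N, bond orders sum to 1 (valence 3) → 2 H
  atom 2: C, bond orders sum to 4 (valence 4) → 0 H
  atom 3: O, bond orders sum to 2 (valence 2) → 0 H
  atom 4: aromatic c, 3 neighbours → 0 H
  atom 5: aromatic c, 3 neighbours → 0 H
  atom 6: C, bond orders sum to 4 (valence 4) → 0 H
  atom 7: O, bond orders sum to 2 (valence 2) → 0 H
  atom 8: O, bond orders sum to 2 (valence 2) → 0 H
  atom 9: C, bond orders sum to 1 (valence 4) → 3 H
  atom 10: aromatic c, 3 neighbours → 0 H
  atom 11: C, bond orders sum to 4 (valence 4) → 0 H
  atom 12: O, bond orders sum to 2 (valence 2) → 0 H
  atom 13: O, bond orders sum to 1 (valence 2) → 1 H
  atom 14: aromatic c, 2 neighbours → 1 H
  atom 15: aromatic c, 2 neighbours → 1 H
  atom 16: aromatic c, 3 neighbours → 0 H
  atom 17: O, bond orders sum to 1 (valence 2) → 1 H
Total hydrogens: 9.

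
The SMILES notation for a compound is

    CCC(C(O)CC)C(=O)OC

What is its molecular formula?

C8H16O3

Walk through each heavy atom and fill implicit hydrogens from standard valence (C 4, N 3, O 2, S 2, halogen 1):
  atom 1: C, bond orders sum to 1 (valence 4) → 3 H
  atom 2: C, bond orders sum to 2 (valence 4) → 2 H
  atom 3: C, bond orders sum to 3 (valence 4) → 1 H
  atom 4: C, bond orders sum to 3 (valence 4) → 1 H
  atom 5: O, bond orders sum to 1 (valence 2) → 1 H
  atom 6: C, bond orders sum to 2 (valence 4) → 2 H
  atom 7: C, bond orders sum to 1 (valence 4) → 3 H
  atom 8: C, bond orders sum to 4 (valence 4) → 0 H
  atom 9: O, bond orders sum to 2 (valence 2) → 0 H
  atom 10: O, bond orders sum to 2 (valence 2) → 0 H
  atom 11: C, bond orders sum to 1 (valence 4) → 3 H
Totals → C:8, H:16, O:3.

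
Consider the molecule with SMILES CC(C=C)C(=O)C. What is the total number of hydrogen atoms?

Walk through each heavy atom and fill implicit hydrogens from standard valence (C 4, N 3, O 2, S 2, halogen 1):
  atom 1: C, bond orders sum to 1 (valence 4) → 3 H
  atom 2: C, bond orders sum to 3 (valence 4) → 1 H
  atom 3: C, bond orders sum to 3 (valence 4) → 1 H
  atom 4: C, bond orders sum to 2 (valence 4) → 2 H
  atom 5: C, bond orders sum to 4 (valence 4) → 0 H
  atom 6: O, bond orders sum to 2 (valence 2) → 0 H
  atom 7: C, bond orders sum to 1 (valence 4) → 3 H
Total hydrogens: 10.

10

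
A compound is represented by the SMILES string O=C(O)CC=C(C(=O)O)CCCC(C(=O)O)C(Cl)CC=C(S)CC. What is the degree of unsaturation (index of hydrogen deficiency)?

5

Degree of unsaturation = (number of rings) + (number of π bonds).
Ring closures in the SMILES: 0.
π bonds: 5 double bonds (each 1 DoU) → 5 DoU from unsaturation.
Total DoU = 0 + 5 = 5.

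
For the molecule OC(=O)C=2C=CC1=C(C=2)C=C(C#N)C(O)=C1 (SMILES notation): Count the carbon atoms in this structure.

Count every carbon token in the SMILES (each C, including those in ring-closure positions and inside branches).
Carbon count: 12.

12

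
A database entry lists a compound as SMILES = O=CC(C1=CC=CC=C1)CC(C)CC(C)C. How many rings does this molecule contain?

1

In SMILES, each pair of matching ring-closure digits denotes one ring-closing bond; the number of such bonds equals the number of independent rings.
Ring-closure bonds here: 1.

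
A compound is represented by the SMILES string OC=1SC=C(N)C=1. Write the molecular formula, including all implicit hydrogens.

C4H5NOS

Walk through each heavy atom and fill implicit hydrogens from standard valence (C 4, N 3, O 2, S 2, halogen 1):
  atom 1: O, bond orders sum to 1 (valence 2) → 1 H
  atom 2: C, bond orders sum to 4 (valence 4) → 0 H
  atom 3: S, bond orders sum to 2 (valence 2) → 0 H
  atom 4: C, bond orders sum to 3 (valence 4) → 1 H
  atom 5: C, bond orders sum to 4 (valence 4) → 0 H
  atom 6: N, bond orders sum to 1 (valence 3) → 2 H
  atom 7: C, bond orders sum to 3 (valence 4) → 1 H
Totals → C:4, H:5, N:1, O:1, S:1.
In Hill order: C4H5NOS.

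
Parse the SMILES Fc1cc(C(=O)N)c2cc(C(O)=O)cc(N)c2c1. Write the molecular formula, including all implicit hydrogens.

C12H9FN2O3

Walk through each heavy atom and fill implicit hydrogens from standard valence (C 4, N 3, O 2, S 2, halogen 1); for lowercase aromatic atoms, an aromatic c carries 1 H when it has two neighbours and 0 H with three, and aromatic n carries 0 H:
  atom 1: F (halogen, monovalent) → 0 H
  atom 2: aromatic c, 3 neighbours → 0 H
  atom 3: aromatic c, 2 neighbours → 1 H
  atom 4: aromatic c, 3 neighbours → 0 H
  atom 5: C, bond orders sum to 4 (valence 4) → 0 H
  atom 6: O, bond orders sum to 2 (valence 2) → 0 H
  atom 7: N, bond orders sum to 1 (valence 3) → 2 H
  atom 8: aromatic c, 3 neighbours → 0 H
  atom 9: aromatic c, 2 neighbours → 1 H
  atom 10: aromatic c, 3 neighbours → 0 H
  atom 11: C, bond orders sum to 4 (valence 4) → 0 H
  atom 12: O, bond orders sum to 1 (valence 2) → 1 H
  atom 13: O, bond orders sum to 2 (valence 2) → 0 H
  atom 14: aromatic c, 2 neighbours → 1 H
  atom 15: aromatic c, 3 neighbours → 0 H
  atom 16: N, bond orders sum to 1 (valence 3) → 2 H
  atom 17: aromatic c, 3 neighbours → 0 H
  atom 18: aromatic c, 2 neighbours → 1 H
Totals → C:12, H:9, F:1, N:2, O:3.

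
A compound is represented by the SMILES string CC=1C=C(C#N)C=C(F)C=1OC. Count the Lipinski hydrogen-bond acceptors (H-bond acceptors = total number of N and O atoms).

2

N atoms: 1; O atoms: 1.
Lipinski HBA = 1 + 1 = 2.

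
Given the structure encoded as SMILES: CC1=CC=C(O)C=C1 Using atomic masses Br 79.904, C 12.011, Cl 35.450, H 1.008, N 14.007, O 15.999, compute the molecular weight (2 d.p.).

108.14 g/mol

First, the molecular formula is C7H8O (counting implicit H from valence).
  C: 7 × 12.011 = 84.077
  H: 8 × 1.008 = 8.064
  O: 1 × 15.999 = 15.999
Sum: 7×12.011 + 8×1.008 + 1×15.999 = 108.140 → 108.14 g/mol.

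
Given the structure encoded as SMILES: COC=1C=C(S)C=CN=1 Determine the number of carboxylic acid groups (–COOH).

0

Scan the SMILES for the carboxylic acid motif — none present.
Groups that are present: 1 ether, 1 thiol.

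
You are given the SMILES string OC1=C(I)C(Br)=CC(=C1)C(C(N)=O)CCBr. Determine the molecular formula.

C10H10Br2INO2

Walk through each heavy atom and fill implicit hydrogens from standard valence (C 4, N 3, O 2, S 2, halogen 1):
  atom 1: O, bond orders sum to 1 (valence 2) → 1 H
  atom 2: C, bond orders sum to 4 (valence 4) → 0 H
  atom 3: C, bond orders sum to 4 (valence 4) → 0 H
  atom 4: I (halogen, monovalent) → 0 H
  atom 5: C, bond orders sum to 4 (valence 4) → 0 H
  atom 6: Br (halogen, monovalent) → 0 H
  atom 7: C, bond orders sum to 3 (valence 4) → 1 H
  atom 8: C, bond orders sum to 4 (valence 4) → 0 H
  atom 9: C, bond orders sum to 3 (valence 4) → 1 H
  atom 10: C, bond orders sum to 3 (valence 4) → 1 H
  atom 11: C, bond orders sum to 4 (valence 4) → 0 H
  atom 12: N, bond orders sum to 1 (valence 3) → 2 H
  atom 13: O, bond orders sum to 2 (valence 2) → 0 H
  atom 14: C, bond orders sum to 2 (valence 4) → 2 H
  atom 15: C, bond orders sum to 2 (valence 4) → 2 H
  atom 16: Br (halogen, monovalent) → 0 H
Totals → C:10, H:10, Br:2, I:1, N:1, O:2.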